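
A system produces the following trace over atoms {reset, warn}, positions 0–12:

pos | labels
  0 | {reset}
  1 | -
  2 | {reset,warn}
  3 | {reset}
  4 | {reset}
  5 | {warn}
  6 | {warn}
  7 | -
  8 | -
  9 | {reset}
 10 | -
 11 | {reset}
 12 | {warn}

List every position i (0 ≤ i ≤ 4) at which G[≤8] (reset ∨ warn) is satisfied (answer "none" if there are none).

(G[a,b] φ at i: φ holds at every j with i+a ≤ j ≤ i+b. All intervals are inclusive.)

none

Evaluate at each i in [0,4]:
  i=0: ✗ (fails at j=1)
  i=1: ✗ (fails at j=1)
  i=2: ✗ (fails at j=7)
  i=3: ✗ (fails at j=7)
  i=4: ✗ (fails at j=7)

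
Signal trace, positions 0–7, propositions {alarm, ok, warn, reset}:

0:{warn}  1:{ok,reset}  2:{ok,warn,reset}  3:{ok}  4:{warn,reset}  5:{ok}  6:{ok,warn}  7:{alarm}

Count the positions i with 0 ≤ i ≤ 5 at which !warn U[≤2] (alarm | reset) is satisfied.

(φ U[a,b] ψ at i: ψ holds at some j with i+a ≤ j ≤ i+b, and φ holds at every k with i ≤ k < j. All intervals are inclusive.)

4

Evaluate at each i in [0,5]:
  i=0: ✗ (lhs fails at k=0 before rhs at j=1)
  i=1: ✓ (rhs at j=1)
  i=2: ✓ (rhs at j=2)
  i=3: ✓ (rhs at j=4; lhs holds on [3,3])
  i=4: ✓ (rhs at j=4)
  i=5: ✗ (lhs fails at k=6 before rhs at j=7)
Positions where it holds: {1, 2, 3, 4} → 4.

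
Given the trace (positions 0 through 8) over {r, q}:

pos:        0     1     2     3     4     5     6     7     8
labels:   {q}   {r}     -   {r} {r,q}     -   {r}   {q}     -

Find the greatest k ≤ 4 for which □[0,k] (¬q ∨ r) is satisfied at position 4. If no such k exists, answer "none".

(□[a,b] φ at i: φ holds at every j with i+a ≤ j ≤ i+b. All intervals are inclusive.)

(¬q ∨ r) must hold from j=4 onward; find where it first fails.
  j=4: holds
  j=5: holds
  j=6: holds
  j=7: fails
Holds on [4,6], so largest k = 2.

2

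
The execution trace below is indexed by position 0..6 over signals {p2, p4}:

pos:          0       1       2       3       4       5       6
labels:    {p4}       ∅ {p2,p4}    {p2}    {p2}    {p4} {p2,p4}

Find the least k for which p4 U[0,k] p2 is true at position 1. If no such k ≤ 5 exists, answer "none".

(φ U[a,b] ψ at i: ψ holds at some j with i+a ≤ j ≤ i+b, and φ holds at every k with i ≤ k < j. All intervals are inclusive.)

none

Need earliest j ≥ 1 with p2, and p4 at every k in [1,j-1].
  j=1: rhs fails.
  j=2: rhs holds but lhs fails at k=1.
  j=3: rhs holds but lhs fails at k=1.
  j=4: rhs holds but lhs fails at k=1.
  j=5: rhs fails.
  j=6: rhs holds but lhs fails at k=1.
No witness within the range → none.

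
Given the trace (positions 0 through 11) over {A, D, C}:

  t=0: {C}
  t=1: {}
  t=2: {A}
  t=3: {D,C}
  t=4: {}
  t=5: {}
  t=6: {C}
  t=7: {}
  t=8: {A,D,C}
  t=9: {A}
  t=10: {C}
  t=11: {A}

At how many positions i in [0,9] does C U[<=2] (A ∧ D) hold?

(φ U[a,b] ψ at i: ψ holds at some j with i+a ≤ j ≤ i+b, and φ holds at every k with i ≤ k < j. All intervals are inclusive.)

Evaluate at each i in [0,9]:
  i=0: ✗ (no rhs in [0,2])
  i=1: ✗ (no rhs in [1,3])
  i=2: ✗ (no rhs in [2,4])
  i=3: ✗ (no rhs in [3,5])
  i=4: ✗ (no rhs in [4,6])
  i=5: ✗ (no rhs in [5,7])
  i=6: ✗ (lhs fails at k=7 before rhs at j=8)
  i=7: ✗ (lhs fails at k=7 before rhs at j=8)
  i=8: ✓ (rhs at j=8)
  i=9: ✗ (no rhs in [9,11])
Positions where it holds: {8} → 1.

1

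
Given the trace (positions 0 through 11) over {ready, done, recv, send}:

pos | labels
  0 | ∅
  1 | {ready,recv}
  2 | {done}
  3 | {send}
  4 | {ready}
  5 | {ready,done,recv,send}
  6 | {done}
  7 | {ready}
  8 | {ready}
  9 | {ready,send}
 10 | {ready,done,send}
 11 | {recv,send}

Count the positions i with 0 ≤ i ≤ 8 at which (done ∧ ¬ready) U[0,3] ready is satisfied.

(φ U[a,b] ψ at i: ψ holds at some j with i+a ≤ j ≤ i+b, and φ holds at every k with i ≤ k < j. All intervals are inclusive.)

Evaluate at each i in [0,8]:
  i=0: ✗ (lhs fails at k=0 before rhs at j=1)
  i=1: ✓ (rhs at j=1)
  i=2: ✗ (lhs fails at k=3 before rhs at j=4)
  i=3: ✗ (lhs fails at k=3 before rhs at j=4)
  i=4: ✓ (rhs at j=4)
  i=5: ✓ (rhs at j=5)
  i=6: ✓ (rhs at j=7; lhs holds on [6,6])
  i=7: ✓ (rhs at j=7)
  i=8: ✓ (rhs at j=8)
Positions where it holds: {1, 4, 5, 6, 7, 8} → 6.

6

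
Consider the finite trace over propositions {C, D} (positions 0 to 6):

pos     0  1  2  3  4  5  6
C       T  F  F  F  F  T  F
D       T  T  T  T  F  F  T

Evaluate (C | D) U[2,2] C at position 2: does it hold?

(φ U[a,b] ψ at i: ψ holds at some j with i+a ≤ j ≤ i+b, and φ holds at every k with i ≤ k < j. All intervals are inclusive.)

Does not hold

Need some j in [4,4] with C, and (C | D) at every k in [2,j-1].
  j=4: C false.
No j in the window works → until fails.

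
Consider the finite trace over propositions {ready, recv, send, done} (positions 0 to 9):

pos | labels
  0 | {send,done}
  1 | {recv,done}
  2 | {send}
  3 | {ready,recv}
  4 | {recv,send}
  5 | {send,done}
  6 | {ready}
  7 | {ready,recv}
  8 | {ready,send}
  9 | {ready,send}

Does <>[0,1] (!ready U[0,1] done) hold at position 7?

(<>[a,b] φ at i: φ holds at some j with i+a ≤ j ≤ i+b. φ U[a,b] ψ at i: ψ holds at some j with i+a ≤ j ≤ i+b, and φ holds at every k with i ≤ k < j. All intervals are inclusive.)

False

Check (!ready U[0,1] done) at each j in [7,8]:
  j=7: fails
  j=8: fails
No position in the window satisfies it → formula fails.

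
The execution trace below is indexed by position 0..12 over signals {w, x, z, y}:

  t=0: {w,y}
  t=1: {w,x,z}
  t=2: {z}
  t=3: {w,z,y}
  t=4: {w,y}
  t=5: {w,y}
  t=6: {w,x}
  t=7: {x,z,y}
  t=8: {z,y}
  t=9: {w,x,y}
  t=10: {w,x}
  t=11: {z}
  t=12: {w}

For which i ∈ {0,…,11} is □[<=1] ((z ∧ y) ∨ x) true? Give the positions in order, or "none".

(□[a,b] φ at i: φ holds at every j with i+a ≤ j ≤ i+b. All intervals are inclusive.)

6, 7, 8, 9

Evaluate at each i in [0,11]:
  i=0: ✗ (fails at j=0)
  i=1: ✗ (fails at j=2)
  i=2: ✗ (fails at j=2)
  i=3: ✗ (fails at j=4)
  i=4: ✗ (fails at j=4)
  i=5: ✗ (fails at j=5)
  i=6: ✓ (all of [6,7])
  i=7: ✓ (all of [7,8])
  i=8: ✓ (all of [8,9])
  i=9: ✓ (all of [9,10])
  i=10: ✗ (fails at j=11)
  i=11: ✗ (fails at j=11)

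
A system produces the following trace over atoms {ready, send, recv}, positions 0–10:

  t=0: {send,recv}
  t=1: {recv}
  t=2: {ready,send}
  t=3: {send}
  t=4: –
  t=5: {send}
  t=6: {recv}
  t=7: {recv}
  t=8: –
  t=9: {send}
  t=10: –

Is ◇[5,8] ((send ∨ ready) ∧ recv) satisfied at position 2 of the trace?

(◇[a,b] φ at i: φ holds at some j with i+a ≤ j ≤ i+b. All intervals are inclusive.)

No

Check ((send ∨ ready) ∧ recv) at each j in [7,10]:
  j=7: false
  j=8: false
  j=9: false
  j=10: false
No position in the window satisfies it → formula fails.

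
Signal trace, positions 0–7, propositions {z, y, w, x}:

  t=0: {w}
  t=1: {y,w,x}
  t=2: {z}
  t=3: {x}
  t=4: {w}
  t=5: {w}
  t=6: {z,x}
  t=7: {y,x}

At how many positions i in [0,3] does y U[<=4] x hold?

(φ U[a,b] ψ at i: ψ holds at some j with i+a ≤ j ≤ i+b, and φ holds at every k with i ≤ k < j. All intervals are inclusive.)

Evaluate at each i in [0,3]:
  i=0: ✗ (lhs fails at k=0 before rhs at j=1)
  i=1: ✓ (rhs at j=1)
  i=2: ✗ (lhs fails at k=2 before rhs at j=3)
  i=3: ✓ (rhs at j=3)
Positions where it holds: {1, 3} → 2.

2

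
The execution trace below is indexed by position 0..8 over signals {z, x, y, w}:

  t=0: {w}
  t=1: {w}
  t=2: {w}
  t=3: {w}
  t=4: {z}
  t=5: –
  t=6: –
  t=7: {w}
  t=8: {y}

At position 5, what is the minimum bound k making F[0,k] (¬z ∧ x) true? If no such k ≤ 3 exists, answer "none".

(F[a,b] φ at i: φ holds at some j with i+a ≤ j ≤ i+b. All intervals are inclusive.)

Scan j = 5,6,… for (¬z ∧ x):
  j=5: fails
  j=6: fails
  j=7: fails
  j=8: fails
No j in [5,8] satisfies it → none.

none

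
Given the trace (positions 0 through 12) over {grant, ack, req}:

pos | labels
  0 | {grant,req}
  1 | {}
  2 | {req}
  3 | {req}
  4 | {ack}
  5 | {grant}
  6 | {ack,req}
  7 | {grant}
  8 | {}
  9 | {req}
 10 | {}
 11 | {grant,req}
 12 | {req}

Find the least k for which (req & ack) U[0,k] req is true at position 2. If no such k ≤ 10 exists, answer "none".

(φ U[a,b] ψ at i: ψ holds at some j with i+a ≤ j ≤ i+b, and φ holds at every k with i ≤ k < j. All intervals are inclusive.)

0

Need earliest j ≥ 2 with req, and (req & ack) at every k in [2,j-1].
  j=2: rhs holds (empty prefix). k = 0.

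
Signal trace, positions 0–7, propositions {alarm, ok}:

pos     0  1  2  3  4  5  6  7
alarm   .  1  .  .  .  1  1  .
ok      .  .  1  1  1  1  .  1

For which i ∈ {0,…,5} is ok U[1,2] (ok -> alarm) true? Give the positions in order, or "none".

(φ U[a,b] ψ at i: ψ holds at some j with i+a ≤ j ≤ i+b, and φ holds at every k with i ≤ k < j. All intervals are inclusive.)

Evaluate at each i in [0,5]:
  i=0: ✗ (lhs fails at k=0 before rhs at j=1)
  i=1: ✗ (no rhs in [2,3])
  i=2: ✗ (no rhs in [3,4])
  i=3: ✓ (rhs at j=5; lhs holds on [3,4])
  i=4: ✓ (rhs at j=5; lhs holds on [4,4])
  i=5: ✓ (rhs at j=6; lhs holds on [5,5])

3, 4, 5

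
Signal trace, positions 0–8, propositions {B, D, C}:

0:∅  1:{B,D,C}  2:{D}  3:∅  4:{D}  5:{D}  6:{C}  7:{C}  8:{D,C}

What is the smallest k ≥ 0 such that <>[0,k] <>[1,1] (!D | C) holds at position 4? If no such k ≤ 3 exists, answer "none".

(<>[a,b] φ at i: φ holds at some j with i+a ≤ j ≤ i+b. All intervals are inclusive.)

1

Scan j = 4,5,… for <>[1,1] (!D | C):
  j=4: fails
  j=5: holds
First hit at j=5, so smallest k = 5-4 = 1.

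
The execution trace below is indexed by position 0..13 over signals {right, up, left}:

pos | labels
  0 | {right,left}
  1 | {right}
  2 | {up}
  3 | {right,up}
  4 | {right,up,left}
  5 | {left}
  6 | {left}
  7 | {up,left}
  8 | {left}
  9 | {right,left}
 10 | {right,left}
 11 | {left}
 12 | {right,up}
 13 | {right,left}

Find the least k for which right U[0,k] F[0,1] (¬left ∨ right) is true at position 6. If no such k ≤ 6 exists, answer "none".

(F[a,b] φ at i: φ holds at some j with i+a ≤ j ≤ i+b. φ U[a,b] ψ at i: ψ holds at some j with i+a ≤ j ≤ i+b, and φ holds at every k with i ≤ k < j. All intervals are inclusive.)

Need earliest j ≥ 6 with F[0,1] (¬left ∨ right), and right at every k in [6,j-1].
  j=6: rhs fails.
  j=7: rhs fails.
  j=8: rhs holds but lhs fails at k=6.
  j=9: rhs holds but lhs fails at k=6.
  j=10: rhs holds but lhs fails at k=6.
  j=11: rhs holds but lhs fails at k=6.
  j=12: rhs holds but lhs fails at k=6.
No witness within the range → none.

none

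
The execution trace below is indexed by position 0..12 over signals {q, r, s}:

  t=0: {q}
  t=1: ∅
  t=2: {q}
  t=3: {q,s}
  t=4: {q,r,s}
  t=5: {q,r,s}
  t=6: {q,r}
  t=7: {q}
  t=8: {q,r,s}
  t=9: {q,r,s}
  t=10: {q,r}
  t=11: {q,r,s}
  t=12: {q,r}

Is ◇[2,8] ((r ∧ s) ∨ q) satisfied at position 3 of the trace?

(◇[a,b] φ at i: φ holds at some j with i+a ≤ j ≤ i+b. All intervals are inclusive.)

Check ((r ∧ s) ∨ q) at each j in [5,11]:
  j=5: true
  j=6: true
  j=7: true
  j=8: true
  j=9: true
  j=10: true
  j=11: true
Found at j=5 → formula holds.

Holds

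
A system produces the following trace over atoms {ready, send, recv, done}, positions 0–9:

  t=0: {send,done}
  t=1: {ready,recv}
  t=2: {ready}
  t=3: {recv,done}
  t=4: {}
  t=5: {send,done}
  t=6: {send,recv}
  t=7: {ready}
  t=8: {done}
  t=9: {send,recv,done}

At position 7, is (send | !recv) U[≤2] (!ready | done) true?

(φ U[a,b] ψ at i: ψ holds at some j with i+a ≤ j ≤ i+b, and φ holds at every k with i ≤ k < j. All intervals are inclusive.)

Need some j in [7,9] with (!ready | done), and (send | !recv) at every k in [7,j-1].
  j=7: (!ready | done) false.
  j=8: (!ready | done) holds; (send | !recv) holds at every k in [7,7] → satisfied.

Holds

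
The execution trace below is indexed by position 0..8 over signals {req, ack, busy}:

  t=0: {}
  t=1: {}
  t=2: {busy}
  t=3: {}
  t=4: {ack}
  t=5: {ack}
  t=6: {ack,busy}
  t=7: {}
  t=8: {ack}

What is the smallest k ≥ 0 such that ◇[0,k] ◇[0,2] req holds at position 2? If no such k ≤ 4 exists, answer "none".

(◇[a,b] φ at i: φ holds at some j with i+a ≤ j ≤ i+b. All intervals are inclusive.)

Scan j = 2,3,… for ◇[0,2] req:
  j=2: fails
  j=3: fails
  j=4: fails
  j=5: fails
  j=6: fails
No j in [2,6] satisfies it → none.

none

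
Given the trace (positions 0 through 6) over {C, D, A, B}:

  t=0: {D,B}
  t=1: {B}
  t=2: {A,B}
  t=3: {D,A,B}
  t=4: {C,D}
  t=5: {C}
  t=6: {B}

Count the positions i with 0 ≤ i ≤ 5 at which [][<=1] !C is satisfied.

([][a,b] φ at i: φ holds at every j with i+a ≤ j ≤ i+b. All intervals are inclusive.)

Evaluate at each i in [0,5]:
  i=0: ✓ (all of [0,1])
  i=1: ✓ (all of [1,2])
  i=2: ✓ (all of [2,3])
  i=3: ✗ (fails at j=4)
  i=4: ✗ (fails at j=4)
  i=5: ✗ (fails at j=5)
Positions where it holds: {0, 1, 2} → 3.

3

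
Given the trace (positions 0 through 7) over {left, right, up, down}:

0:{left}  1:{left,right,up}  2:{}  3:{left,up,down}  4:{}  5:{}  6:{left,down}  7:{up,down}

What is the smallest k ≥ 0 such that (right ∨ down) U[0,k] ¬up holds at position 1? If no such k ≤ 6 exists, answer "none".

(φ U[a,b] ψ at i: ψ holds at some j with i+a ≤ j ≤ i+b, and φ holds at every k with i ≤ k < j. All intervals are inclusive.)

1

Need earliest j ≥ 1 with ¬up, and (right ∨ down) at every k in [1,j-1].
  j=1: rhs fails.
  j=2: rhs holds; lhs holds on [1,1]. k = 1.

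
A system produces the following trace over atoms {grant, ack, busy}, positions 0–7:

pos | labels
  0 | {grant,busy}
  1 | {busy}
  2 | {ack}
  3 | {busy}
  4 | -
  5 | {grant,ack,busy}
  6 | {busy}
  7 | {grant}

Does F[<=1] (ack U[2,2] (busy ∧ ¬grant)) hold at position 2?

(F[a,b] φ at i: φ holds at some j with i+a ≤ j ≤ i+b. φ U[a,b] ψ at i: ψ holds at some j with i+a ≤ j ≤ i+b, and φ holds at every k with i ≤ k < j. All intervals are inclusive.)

Check (ack U[2,2] (busy ∧ ¬grant)) at each j in [2,3]:
  j=2: fails
  j=3: fails
No position in the window satisfies it → formula fails.

Does not hold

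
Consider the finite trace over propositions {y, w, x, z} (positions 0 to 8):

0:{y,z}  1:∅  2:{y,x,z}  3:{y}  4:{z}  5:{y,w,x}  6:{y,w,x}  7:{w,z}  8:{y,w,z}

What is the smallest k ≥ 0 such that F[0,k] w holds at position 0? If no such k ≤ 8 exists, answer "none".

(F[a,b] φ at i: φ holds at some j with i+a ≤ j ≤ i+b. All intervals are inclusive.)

5

Scan j = 0,1,… for w:
  j=0: fails
  j=1: fails
  j=2: fails
  j=3: fails
  j=4: fails
  j=5: holds
First hit at j=5, so smallest k = 5-0 = 5.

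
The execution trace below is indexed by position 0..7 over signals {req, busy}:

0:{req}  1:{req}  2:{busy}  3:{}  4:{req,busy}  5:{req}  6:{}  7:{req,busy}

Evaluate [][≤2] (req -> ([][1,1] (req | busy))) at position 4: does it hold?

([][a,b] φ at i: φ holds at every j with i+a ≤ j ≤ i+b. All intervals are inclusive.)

Does not hold

Check (req -> ([][1,1] (req | busy))) at every j in [4,6]:
  j=4: antecedent true; consequent holds on [5,5] → ✓
  j=5: antecedent true; consequent fails at 6 → ✗
  j=6: antecedent false → ✓
Fails at j=5 → formula fails.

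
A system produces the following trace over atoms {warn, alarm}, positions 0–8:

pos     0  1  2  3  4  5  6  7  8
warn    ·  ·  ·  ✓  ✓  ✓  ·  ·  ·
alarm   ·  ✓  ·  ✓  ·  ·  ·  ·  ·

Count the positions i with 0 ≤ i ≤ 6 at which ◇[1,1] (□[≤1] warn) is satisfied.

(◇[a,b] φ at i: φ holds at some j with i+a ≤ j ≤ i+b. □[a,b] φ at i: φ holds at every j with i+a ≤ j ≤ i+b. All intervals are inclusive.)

Evaluate at each i in [0,6]:
  i=0: ✗ (none in [1,1])
  i=1: ✗ (none in [2,2])
  i=2: ✓ (witness j=3)
  i=3: ✓ (witness j=4)
  i=4: ✗ (none in [5,5])
  i=5: ✗ (none in [6,6])
  i=6: ✗ (none in [7,7])
Positions where it holds: {2, 3} → 2.

2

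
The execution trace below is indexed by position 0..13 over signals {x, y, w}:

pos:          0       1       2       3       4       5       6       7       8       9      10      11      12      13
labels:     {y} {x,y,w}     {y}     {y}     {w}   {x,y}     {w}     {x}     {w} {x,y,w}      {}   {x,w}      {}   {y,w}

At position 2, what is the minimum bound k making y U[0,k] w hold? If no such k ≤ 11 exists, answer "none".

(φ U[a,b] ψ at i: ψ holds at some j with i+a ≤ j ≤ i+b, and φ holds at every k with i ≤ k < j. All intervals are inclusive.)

Need earliest j ≥ 2 with w, and y at every k in [2,j-1].
  j=2: rhs fails.
  j=3: rhs fails.
  j=4: rhs holds; lhs holds on [2,3]. k = 2.

2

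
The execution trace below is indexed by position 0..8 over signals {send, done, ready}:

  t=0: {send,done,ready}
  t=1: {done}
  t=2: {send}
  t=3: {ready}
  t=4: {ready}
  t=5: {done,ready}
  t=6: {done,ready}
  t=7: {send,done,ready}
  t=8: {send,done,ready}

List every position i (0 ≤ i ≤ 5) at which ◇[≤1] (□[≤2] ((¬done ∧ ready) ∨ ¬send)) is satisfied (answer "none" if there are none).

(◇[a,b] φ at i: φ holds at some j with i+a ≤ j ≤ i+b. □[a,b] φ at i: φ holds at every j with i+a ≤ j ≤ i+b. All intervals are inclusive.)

Evaluate at each i in [0,5]:
  i=0: ✗ (none in [0,1])
  i=1: ✗ (none in [1,2])
  i=2: ✓ (witness j=3)
  i=3: ✓ (witness j=3)
  i=4: ✓ (witness j=4)
  i=5: ✗ (none in [5,6])

2, 3, 4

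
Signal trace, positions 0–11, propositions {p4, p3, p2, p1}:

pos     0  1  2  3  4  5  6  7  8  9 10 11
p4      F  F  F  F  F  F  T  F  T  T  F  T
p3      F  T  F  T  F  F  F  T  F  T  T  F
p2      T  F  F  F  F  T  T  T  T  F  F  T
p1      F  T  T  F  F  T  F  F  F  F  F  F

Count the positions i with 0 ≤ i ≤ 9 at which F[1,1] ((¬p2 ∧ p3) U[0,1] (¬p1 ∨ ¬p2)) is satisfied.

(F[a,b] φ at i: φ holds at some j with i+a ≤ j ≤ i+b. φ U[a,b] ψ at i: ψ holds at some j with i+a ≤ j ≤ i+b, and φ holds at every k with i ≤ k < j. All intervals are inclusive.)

Evaluate at each i in [0,9]:
  i=0: ✓ (witness j=1)
  i=1: ✓ (witness j=2)
  i=2: ✓ (witness j=3)
  i=3: ✓ (witness j=4)
  i=4: ✗ (none in [5,5])
  i=5: ✓ (witness j=6)
  i=6: ✓ (witness j=7)
  i=7: ✓ (witness j=8)
  i=8: ✓ (witness j=9)
  i=9: ✓ (witness j=10)
Positions where it holds: {0, 1, 2, 3, 5, 6, 7, 8, 9} → 9.

9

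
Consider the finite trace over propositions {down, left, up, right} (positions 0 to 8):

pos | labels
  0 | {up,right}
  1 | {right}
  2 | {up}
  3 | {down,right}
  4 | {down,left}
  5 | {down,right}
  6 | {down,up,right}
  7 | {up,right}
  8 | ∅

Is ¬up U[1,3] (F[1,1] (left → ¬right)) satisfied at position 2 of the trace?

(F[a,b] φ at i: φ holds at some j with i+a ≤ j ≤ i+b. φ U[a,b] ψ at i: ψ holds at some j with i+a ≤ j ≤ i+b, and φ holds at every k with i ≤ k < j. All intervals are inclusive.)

Need some j in [3,5] with F[1,1] (left → ¬right), and ¬up at every k in [2,j-1].
  j=3: F[1,1] (left → ¬right) holds, but ¬up fails at k=2 → not this j.
  j=4: F[1,1] (left → ¬right) holds, but ¬up fails at k=2 → not this j.
  j=5: F[1,1] (left → ¬right) holds, but ¬up fails at k=2 → not this j.
No j in the window works → until fails.

No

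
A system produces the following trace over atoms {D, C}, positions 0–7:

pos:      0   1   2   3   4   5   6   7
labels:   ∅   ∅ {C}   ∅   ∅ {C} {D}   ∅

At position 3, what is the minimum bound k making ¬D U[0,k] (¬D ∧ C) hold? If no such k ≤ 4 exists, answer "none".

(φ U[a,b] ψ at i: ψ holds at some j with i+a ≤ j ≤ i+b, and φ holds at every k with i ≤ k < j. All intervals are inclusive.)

Need earliest j ≥ 3 with (¬D ∧ C), and ¬D at every k in [3,j-1].
  j=3: rhs fails.
  j=4: rhs fails.
  j=5: rhs holds; lhs holds on [3,4]. k = 2.

2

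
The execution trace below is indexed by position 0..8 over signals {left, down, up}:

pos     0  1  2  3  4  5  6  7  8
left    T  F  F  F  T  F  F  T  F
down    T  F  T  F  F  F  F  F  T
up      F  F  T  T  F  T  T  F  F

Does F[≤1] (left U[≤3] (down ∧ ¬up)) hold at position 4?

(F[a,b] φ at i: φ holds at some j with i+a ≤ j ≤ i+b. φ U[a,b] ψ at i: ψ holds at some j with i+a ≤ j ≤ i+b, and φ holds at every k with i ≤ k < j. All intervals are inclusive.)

Does not hold

Check (left U[≤3] (down ∧ ¬up)) at each j in [4,5]:
  j=4: fails
  j=5: fails
No position in the window satisfies it → formula fails.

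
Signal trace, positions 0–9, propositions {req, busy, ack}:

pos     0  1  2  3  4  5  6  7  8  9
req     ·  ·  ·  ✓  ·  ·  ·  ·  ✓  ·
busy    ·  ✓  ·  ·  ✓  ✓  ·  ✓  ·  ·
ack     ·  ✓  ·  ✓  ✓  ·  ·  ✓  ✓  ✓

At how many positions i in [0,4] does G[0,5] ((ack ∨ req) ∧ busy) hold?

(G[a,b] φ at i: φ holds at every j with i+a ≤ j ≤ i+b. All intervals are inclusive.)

0

Evaluate at each i in [0,4]:
  i=0: ✗ (fails at j=0)
  i=1: ✗ (fails at j=2)
  i=2: ✗ (fails at j=2)
  i=3: ✗ (fails at j=3)
  i=4: ✗ (fails at j=5)
Positions where it holds: {} → 0.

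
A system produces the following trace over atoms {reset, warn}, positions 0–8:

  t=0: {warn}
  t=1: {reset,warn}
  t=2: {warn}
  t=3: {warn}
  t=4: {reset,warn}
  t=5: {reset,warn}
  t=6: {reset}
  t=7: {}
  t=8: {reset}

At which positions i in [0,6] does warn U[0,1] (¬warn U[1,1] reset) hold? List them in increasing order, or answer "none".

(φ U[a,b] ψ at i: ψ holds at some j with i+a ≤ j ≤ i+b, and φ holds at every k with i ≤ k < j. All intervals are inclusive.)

none

Evaluate at each i in [0,6]:
  i=0: ✗ (no rhs in [0,1])
  i=1: ✗ (no rhs in [1,2])
  i=2: ✗ (no rhs in [2,3])
  i=3: ✗ (no rhs in [3,4])
  i=4: ✗ (no rhs in [4,5])
  i=5: ✗ (no rhs in [5,6])
  i=6: ✗ (lhs fails at k=6 before rhs at j=7)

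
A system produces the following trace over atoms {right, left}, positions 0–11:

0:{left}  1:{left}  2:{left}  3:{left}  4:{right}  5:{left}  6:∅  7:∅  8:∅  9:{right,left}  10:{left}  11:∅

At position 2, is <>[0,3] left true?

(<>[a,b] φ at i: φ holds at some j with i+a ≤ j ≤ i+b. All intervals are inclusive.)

Yes

Check left at each j in [2,5]:
  j=2: true
  j=3: true
  j=4: false
  j=5: true
Found at j=2 → formula holds.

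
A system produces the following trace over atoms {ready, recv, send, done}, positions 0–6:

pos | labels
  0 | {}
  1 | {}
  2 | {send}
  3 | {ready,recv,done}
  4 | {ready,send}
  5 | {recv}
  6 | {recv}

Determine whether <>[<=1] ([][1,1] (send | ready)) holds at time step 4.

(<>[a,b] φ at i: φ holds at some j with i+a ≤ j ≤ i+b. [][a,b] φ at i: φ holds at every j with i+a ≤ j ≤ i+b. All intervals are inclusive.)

Check [][1,1] (send | ready) at each j in [4,5]:
  j=4: fails at 5
  j=5: fails at 6
No position in the window satisfies it → formula fails.

Does not hold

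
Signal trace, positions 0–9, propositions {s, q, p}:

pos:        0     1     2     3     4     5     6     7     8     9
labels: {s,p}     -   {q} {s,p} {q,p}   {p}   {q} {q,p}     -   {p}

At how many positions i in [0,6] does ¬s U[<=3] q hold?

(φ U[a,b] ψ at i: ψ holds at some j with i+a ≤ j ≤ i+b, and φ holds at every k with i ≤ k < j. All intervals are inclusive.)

Evaluate at each i in [0,6]:
  i=0: ✗ (lhs fails at k=0 before rhs at j=2)
  i=1: ✓ (rhs at j=2; lhs holds on [1,1])
  i=2: ✓ (rhs at j=2)
  i=3: ✗ (lhs fails at k=3 before rhs at j=4)
  i=4: ✓ (rhs at j=4)
  i=5: ✓ (rhs at j=6; lhs holds on [5,5])
  i=6: ✓ (rhs at j=6)
Positions where it holds: {1, 2, 4, 5, 6} → 5.

5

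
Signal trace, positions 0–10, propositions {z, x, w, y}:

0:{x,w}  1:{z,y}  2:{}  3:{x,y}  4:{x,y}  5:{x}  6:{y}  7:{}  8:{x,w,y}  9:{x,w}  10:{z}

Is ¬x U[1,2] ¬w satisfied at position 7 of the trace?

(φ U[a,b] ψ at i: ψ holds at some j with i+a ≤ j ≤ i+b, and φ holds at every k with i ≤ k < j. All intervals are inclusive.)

Need some j in [8,9] with ¬w, and ¬x at every k in [7,j-1].
  j=8: ¬w false.
  j=9: ¬w false.
No j in the window works → until fails.

False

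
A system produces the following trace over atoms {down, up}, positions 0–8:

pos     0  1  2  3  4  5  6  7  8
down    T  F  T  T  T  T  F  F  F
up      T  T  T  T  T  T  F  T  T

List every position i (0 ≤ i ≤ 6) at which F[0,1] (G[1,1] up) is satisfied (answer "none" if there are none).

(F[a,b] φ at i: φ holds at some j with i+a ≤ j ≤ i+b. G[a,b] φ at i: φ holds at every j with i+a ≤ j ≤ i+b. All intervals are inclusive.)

0, 1, 2, 3, 4, 5, 6

Evaluate at each i in [0,6]:
  i=0: ✓ (witness j=0)
  i=1: ✓ (witness j=1)
  i=2: ✓ (witness j=2)
  i=3: ✓ (witness j=3)
  i=4: ✓ (witness j=4)
  i=5: ✓ (witness j=6)
  i=6: ✓ (witness j=6)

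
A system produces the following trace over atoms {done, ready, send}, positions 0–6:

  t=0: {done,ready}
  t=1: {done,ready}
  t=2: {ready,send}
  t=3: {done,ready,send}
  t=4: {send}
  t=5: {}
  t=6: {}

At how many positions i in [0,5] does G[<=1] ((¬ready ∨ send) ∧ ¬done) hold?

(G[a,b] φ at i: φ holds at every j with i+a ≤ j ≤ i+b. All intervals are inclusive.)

Evaluate at each i in [0,5]:
  i=0: ✗ (fails at j=0)
  i=1: ✗ (fails at j=1)
  i=2: ✗ (fails at j=3)
  i=3: ✗ (fails at j=3)
  i=4: ✓ (all of [4,5])
  i=5: ✓ (all of [5,6])
Positions where it holds: {4, 5} → 2.

2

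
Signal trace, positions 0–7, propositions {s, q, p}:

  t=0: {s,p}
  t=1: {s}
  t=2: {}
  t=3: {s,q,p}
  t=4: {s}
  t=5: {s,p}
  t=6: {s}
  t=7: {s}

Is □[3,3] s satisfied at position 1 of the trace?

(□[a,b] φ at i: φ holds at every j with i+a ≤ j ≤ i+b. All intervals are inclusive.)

Check s at every j in [4,4]:
  j=4: true
All positions satisfy it → formula holds.

Holds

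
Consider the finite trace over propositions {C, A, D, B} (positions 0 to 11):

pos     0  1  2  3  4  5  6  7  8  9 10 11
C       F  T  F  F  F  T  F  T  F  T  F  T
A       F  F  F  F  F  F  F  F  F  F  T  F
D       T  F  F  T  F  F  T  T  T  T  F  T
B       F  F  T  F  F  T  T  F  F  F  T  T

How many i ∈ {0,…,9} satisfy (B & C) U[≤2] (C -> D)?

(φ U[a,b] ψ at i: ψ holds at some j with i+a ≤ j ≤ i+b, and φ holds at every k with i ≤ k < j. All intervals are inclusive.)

Evaluate at each i in [0,9]:
  i=0: ✓ (rhs at j=0)
  i=1: ✗ (lhs fails at k=1 before rhs at j=2)
  i=2: ✓ (rhs at j=2)
  i=3: ✓ (rhs at j=3)
  i=4: ✓ (rhs at j=4)
  i=5: ✓ (rhs at j=6; lhs holds on [5,5])
  i=6: ✓ (rhs at j=6)
  i=7: ✓ (rhs at j=7)
  i=8: ✓ (rhs at j=8)
  i=9: ✓ (rhs at j=9)
Positions where it holds: {0, 2, 3, 4, 5, 6, 7, 8, 9} → 9.

9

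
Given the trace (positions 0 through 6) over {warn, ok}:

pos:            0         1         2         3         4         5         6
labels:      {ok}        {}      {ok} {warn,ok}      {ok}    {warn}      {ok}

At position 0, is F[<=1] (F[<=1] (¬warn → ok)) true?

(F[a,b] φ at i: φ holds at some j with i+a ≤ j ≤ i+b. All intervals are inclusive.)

Check F[<=1] (¬warn → ok) at each j in [0,1]:
  j=0: holds (witness at 0)
  j=1: holds (witness at 2)
Found at j=0 → formula holds.

True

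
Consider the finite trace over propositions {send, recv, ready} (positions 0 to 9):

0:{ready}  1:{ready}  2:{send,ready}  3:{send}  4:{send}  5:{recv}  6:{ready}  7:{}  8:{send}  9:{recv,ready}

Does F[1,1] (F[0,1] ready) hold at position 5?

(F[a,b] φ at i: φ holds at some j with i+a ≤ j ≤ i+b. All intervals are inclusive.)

True

Check F[0,1] ready at each j in [6,6]:
  j=6: holds (witness at 6)
Found at j=6 → formula holds.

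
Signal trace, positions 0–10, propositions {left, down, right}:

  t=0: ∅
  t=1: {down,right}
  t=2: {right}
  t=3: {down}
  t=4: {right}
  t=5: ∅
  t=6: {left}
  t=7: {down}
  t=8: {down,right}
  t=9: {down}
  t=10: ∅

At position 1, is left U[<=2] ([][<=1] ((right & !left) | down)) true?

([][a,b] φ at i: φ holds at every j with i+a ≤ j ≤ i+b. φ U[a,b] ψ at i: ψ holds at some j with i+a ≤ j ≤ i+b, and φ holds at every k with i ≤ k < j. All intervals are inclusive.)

Need some j in [1,3] with [][<=1] ((right & !left) | down), and left at every k in [1,j-1].
  j=1: [][<=1] ((right & !left) | down) holds; no prefix to check → satisfied.

True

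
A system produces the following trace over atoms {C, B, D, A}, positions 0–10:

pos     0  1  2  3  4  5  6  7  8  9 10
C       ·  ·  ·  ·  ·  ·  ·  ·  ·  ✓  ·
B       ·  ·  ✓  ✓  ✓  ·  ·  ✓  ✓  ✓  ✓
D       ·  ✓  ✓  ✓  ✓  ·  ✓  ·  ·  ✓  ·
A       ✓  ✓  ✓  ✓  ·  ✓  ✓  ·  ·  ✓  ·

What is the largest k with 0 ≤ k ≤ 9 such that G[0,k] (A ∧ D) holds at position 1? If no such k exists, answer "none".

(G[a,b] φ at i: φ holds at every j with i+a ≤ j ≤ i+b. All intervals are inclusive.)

(A ∧ D) must hold from j=1 onward; find where it first fails.
  j=1: holds
  j=2: holds
  j=3: holds
  j=4: fails
Holds on [1,3], so largest k = 2.

2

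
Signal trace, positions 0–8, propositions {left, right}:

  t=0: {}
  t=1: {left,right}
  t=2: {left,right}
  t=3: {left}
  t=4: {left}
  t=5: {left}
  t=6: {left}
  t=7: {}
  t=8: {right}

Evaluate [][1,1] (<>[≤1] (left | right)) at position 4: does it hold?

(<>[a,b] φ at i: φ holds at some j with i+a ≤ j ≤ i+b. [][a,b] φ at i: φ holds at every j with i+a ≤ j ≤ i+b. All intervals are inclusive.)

Holds

Check <>[≤1] (left | right) at every j in [5,5]:
  j=5: holds (witness at 5)
All positions satisfy it → formula holds.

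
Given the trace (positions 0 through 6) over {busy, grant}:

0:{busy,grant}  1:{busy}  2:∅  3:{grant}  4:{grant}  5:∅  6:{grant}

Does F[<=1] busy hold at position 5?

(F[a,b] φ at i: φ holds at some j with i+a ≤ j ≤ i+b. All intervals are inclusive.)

Check busy at each j in [5,6]:
  j=5: false
  j=6: false
No position in the window satisfies it → formula fails.

False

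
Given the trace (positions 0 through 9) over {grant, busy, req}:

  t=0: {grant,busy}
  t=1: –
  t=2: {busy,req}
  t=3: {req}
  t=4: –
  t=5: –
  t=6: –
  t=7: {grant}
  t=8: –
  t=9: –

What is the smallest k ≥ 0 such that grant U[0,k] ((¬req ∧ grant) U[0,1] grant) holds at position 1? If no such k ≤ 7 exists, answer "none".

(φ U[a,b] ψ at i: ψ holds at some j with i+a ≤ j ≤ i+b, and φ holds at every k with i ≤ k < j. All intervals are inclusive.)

Need earliest j ≥ 1 with ((¬req ∧ grant) U[0,1] grant), and grant at every k in [1,j-1].
  j=1: rhs fails.
  j=2: rhs fails.
  j=3: rhs fails.
  j=4: rhs fails.
  j=5: rhs fails.
  j=6: rhs fails.
  j=7: rhs holds but lhs fails at k=1.
  j=8: rhs fails.
No witness within the range → none.

none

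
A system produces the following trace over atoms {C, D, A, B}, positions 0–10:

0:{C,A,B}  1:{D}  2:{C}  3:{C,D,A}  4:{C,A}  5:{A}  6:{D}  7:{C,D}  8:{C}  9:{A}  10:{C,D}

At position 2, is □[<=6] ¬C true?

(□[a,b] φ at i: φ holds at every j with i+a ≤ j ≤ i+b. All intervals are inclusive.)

Does not hold

Check ¬C at every j in [2,8]:
  j=2: false
  j=3: false
  j=4: false
  j=5: true
  j=6: true
  j=7: false
  j=8: false
Fails at j=2 → formula fails.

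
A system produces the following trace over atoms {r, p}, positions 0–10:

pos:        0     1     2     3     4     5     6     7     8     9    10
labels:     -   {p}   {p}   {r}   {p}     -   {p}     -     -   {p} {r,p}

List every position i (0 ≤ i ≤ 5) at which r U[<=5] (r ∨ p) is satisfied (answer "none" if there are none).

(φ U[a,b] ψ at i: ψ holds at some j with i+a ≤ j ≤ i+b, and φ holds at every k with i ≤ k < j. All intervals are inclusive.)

Evaluate at each i in [0,5]:
  i=0: ✗ (lhs fails at k=0 before rhs at j=1)
  i=1: ✓ (rhs at j=1)
  i=2: ✓ (rhs at j=2)
  i=3: ✓ (rhs at j=3)
  i=4: ✓ (rhs at j=4)
  i=5: ✗ (lhs fails at k=5 before rhs at j=6)

1, 2, 3, 4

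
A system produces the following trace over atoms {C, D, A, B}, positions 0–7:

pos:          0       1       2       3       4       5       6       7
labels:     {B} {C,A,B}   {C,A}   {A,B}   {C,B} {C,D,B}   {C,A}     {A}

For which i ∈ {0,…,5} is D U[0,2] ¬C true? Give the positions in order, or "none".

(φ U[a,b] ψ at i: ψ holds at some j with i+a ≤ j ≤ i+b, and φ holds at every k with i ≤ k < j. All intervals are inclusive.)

0, 3

Evaluate at each i in [0,5]:
  i=0: ✓ (rhs at j=0)
  i=1: ✗ (lhs fails at k=1 before rhs at j=3)
  i=2: ✗ (lhs fails at k=2 before rhs at j=3)
  i=3: ✓ (rhs at j=3)
  i=4: ✗ (no rhs in [4,6])
  i=5: ✗ (lhs fails at k=6 before rhs at j=7)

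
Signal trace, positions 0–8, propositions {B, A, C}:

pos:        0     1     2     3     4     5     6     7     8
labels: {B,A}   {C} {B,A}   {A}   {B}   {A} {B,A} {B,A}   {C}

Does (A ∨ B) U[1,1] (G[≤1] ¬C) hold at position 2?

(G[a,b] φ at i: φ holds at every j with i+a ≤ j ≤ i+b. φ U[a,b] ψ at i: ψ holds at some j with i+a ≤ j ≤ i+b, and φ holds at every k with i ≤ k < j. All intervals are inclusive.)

Holds

Need some j in [3,3] with G[≤1] ¬C, and (A ∨ B) at every k in [2,j-1].
  j=3: G[≤1] ¬C holds; (A ∨ B) holds at every k in [2,2] → satisfied.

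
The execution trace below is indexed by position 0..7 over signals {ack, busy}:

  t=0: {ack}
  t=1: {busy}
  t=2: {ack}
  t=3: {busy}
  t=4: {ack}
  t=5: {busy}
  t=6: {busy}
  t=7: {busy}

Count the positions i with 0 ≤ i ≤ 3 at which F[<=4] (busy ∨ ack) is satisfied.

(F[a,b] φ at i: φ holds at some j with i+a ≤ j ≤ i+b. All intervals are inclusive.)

Evaluate at each i in [0,3]:
  i=0: ✓ (witness j=0)
  i=1: ✓ (witness j=1)
  i=2: ✓ (witness j=2)
  i=3: ✓ (witness j=3)
Positions where it holds: {0, 1, 2, 3} → 4.

4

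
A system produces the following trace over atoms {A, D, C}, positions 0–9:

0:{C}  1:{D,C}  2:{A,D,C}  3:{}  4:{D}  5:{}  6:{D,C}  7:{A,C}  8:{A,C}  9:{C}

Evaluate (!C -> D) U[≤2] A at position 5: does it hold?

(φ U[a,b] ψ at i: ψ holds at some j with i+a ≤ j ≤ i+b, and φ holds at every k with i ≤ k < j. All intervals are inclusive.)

False

Need some j in [5,7] with A, and (!C -> D) at every k in [5,j-1].
  j=5: A false.
  j=6: A false.
  j=7: A holds, but (!C -> D) fails at k=5 → not this j.
No j in the window works → until fails.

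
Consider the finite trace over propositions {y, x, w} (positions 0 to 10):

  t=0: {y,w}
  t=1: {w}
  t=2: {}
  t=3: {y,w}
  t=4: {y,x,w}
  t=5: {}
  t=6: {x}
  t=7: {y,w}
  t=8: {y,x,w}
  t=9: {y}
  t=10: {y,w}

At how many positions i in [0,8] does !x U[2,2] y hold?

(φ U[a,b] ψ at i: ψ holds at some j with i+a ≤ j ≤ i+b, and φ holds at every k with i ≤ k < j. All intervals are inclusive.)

2

Evaluate at each i in [0,8]:
  i=0: ✗ (no rhs in [2,2])
  i=1: ✓ (rhs at j=3; lhs holds on [1,2])
  i=2: ✓ (rhs at j=4; lhs holds on [2,3])
  i=3: ✗ (no rhs in [5,5])
  i=4: ✗ (no rhs in [6,6])
  i=5: ✗ (lhs fails at k=6 before rhs at j=7)
  i=6: ✗ (lhs fails at k=6 before rhs at j=8)
  i=7: ✗ (lhs fails at k=8 before rhs at j=9)
  i=8: ✗ (lhs fails at k=8 before rhs at j=10)
Positions where it holds: {1, 2} → 2.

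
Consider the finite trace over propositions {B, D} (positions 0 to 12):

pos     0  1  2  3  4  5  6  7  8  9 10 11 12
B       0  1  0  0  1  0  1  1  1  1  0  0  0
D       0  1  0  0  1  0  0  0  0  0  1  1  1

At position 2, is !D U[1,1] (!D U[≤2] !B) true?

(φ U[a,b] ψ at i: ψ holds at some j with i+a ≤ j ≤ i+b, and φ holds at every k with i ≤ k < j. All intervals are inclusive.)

Yes

Need some j in [3,3] with (!D U[≤2] !B), and !D at every k in [2,j-1].
  j=3: (!D U[≤2] !B) holds; !D holds at every k in [2,2] → satisfied.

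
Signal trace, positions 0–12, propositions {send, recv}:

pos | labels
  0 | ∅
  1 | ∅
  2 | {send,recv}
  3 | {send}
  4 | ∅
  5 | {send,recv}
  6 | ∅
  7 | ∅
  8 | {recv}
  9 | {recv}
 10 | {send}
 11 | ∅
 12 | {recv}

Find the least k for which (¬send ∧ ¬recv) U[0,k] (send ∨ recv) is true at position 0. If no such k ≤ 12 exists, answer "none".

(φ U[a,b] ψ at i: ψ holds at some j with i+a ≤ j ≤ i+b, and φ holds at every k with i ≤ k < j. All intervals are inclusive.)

2

Need earliest j ≥ 0 with (send ∨ recv), and (¬send ∧ ¬recv) at every k in [0,j-1].
  j=0: rhs fails.
  j=1: rhs fails.
  j=2: rhs holds; lhs holds on [0,1]. k = 2.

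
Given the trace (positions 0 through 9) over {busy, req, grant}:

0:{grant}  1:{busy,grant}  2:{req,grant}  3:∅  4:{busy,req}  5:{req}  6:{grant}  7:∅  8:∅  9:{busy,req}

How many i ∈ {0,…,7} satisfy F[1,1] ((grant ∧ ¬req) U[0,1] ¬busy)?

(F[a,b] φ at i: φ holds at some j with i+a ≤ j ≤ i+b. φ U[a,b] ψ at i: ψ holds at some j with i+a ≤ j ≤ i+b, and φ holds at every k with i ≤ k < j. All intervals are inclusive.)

Evaluate at each i in [0,7]:
  i=0: ✓ (witness j=1)
  i=1: ✓ (witness j=2)
  i=2: ✓ (witness j=3)
  i=3: ✗ (none in [4,4])
  i=4: ✓ (witness j=5)
  i=5: ✓ (witness j=6)
  i=6: ✓ (witness j=7)
  i=7: ✓ (witness j=8)
Positions where it holds: {0, 1, 2, 4, 5, 6, 7} → 7.

7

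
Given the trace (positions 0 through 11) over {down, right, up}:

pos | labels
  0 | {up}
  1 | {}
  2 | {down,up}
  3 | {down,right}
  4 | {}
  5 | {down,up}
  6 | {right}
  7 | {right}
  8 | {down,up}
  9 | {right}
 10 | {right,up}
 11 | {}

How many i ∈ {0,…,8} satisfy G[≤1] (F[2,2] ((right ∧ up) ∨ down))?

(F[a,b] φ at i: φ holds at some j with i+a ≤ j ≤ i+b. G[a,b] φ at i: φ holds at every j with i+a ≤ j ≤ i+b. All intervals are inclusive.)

Evaluate at each i in [0,8]:
  i=0: ✓ (all of [0,1])
  i=1: ✗ (fails at j=2)
  i=2: ✗ (fails at j=2)
  i=3: ✗ (fails at j=4)
  i=4: ✗ (fails at j=4)
  i=5: ✗ (fails at j=5)
  i=6: ✗ (fails at j=7)
  i=7: ✗ (fails at j=7)
  i=8: ✗ (fails at j=9)
Positions where it holds: {0} → 1.

1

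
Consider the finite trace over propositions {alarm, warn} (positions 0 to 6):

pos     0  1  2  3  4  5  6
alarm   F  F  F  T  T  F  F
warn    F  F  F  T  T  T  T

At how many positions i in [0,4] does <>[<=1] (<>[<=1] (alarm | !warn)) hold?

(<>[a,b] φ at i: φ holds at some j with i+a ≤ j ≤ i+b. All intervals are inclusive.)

5

Evaluate at each i in [0,4]:
  i=0: ✓ (witness j=0)
  i=1: ✓ (witness j=1)
  i=2: ✓ (witness j=2)
  i=3: ✓ (witness j=3)
  i=4: ✓ (witness j=4)
Positions where it holds: {0, 1, 2, 3, 4} → 5.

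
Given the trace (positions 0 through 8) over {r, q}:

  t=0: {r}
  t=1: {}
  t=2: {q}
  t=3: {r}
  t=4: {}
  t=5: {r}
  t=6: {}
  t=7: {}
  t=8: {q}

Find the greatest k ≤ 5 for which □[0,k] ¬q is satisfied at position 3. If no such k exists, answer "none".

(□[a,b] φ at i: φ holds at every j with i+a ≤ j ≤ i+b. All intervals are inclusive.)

4

¬q must hold from j=3 onward; find where it first fails.
  j=3: holds
  j=4: holds
  j=5: holds
  j=6: holds
  j=7: holds
  j=8: fails
Holds on [3,7], so largest k = 4.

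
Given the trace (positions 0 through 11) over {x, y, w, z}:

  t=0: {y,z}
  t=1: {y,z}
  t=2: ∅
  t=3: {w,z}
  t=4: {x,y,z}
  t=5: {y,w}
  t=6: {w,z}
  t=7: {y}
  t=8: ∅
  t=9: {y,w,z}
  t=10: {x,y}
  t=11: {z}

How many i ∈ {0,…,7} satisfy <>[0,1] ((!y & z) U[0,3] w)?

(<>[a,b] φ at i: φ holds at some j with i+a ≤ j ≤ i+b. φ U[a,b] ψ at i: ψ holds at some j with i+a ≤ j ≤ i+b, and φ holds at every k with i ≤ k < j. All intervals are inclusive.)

Evaluate at each i in [0,7]:
  i=0: ✗ (none in [0,1])
  i=1: ✗ (none in [1,2])
  i=2: ✓ (witness j=3)
  i=3: ✓ (witness j=3)
  i=4: ✓ (witness j=5)
  i=5: ✓ (witness j=5)
  i=6: ✓ (witness j=6)
  i=7: ✗ (none in [7,8])
Positions where it holds: {2, 3, 4, 5, 6} → 5.

5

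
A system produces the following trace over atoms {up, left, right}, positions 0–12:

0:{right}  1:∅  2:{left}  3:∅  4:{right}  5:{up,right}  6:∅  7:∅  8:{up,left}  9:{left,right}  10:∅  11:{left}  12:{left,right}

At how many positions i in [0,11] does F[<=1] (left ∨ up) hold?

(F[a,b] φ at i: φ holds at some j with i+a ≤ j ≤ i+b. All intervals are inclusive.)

Evaluate at each i in [0,11]:
  i=0: ✗ (none in [0,1])
  i=1: ✓ (witness j=2)
  i=2: ✓ (witness j=2)
  i=3: ✗ (none in [3,4])
  i=4: ✓ (witness j=5)
  i=5: ✓ (witness j=5)
  i=6: ✗ (none in [6,7])
  i=7: ✓ (witness j=8)
  i=8: ✓ (witness j=8)
  i=9: ✓ (witness j=9)
  i=10: ✓ (witness j=11)
  i=11: ✓ (witness j=11)
Positions where it holds: {1, 2, 4, 5, 7, 8, 9, 10, 11} → 9.

9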